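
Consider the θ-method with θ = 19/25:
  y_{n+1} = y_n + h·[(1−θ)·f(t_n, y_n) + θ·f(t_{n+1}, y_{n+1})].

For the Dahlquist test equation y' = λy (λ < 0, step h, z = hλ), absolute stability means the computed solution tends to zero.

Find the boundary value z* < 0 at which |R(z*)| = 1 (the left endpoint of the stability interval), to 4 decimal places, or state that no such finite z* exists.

Test eqn y'=λy, z=hλ:
  y_{n+1} = y_n + z·[6/25·y_n + 19/25·y_{n+1}] ⇒ (1 − 19/25z)y_{n+1} = (1 + 6/25z)y_n
  so R(z) = (1 + 6/25z)/(1 − 19/25z).

Boundary: |R(x)|=1, x<0.
x=-0.91: |R|=0.4620
x=-2: |R|=0.2063
x=-10: |R|=0.1628
x=-100: |R|=0.2987
θ=19/25≥1/2 ⇒ |1+6/25x|<|1−19/25x| ∀x<0 ⇒ interval (−∞,0).

unbounded; (−∞, 0).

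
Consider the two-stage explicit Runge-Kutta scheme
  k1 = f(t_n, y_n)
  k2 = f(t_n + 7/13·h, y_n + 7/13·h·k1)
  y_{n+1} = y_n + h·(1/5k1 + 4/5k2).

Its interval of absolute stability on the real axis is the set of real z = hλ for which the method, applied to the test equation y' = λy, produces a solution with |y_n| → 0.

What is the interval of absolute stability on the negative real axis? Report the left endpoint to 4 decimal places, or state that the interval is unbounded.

Set f=λy, z=hλ:
  k1=λy_n ⇒ h·k1=z·y_n;  k2=λ(1+7/13z)y_n ⇒ h·k2=z(1+7/13z)y_n
  y_{n+1}/y_n = 1 + 1/5z + 4/5z(1+7/13z) = 1 + z + 28/65z²
  Hence R(z) = 1 + z + 28/65z².

Need |R(x)|<1, x<0.
x=-0.88: |R|=0.4536
R=1: x+28/65x²=0 ⇒ x=−65/28=-2.3214; min R=1−1/(4·28/65)=0.4196>−1
Confirm numerically:
  x=-2.281: |R|=0.96028 <1
  x=-1.986: |R|=0.71304 <1
  x=-1.444: |R|=0.45421 <1
  x=-0.929: |R|=0.44277 <1
  x=-2.915: |R|=1.74534 >1
  x=-2.835: |R|=1.62719 >1
  x=-2.494: |R|=1.18540 >1
So |R|<1 on (-2.3214, 0).

z∈(-2.3214,0).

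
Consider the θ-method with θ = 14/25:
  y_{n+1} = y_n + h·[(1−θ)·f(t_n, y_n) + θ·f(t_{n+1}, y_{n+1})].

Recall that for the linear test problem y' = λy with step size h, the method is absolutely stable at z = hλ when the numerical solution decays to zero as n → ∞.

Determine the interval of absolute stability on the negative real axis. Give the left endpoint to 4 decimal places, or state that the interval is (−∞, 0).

Set f=λy, z=hλ:
  y_{n+1} = y_n + z·[11/25·y_n + 14/25·y_{n+1}] ⇒ (1 − 14/25z)y_{n+1} = (1 + 11/25z)y_n
  R(z) = (1 + 11/25z)/(1 − 14/25z).

Solve |R(x)|<1 on ℝ⁻.
x=-0.65: |R|=0.5235
x=-2: |R|=0.0566
x=-10: |R|=0.5152
x=-100: |R|=0.7544
θ=14/25≥1/2 ⇒ |1+11/25x|<|1−14/25x| ∀x<0 ⇒ interval (−∞,0).

unbounded; (−∞, 0).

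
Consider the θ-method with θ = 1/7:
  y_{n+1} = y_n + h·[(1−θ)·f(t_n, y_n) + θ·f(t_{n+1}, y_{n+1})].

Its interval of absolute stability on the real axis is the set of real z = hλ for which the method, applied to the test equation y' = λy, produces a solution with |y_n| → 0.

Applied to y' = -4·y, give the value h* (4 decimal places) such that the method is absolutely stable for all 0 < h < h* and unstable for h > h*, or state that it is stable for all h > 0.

On y'=λy, z=hλ:
  y_{n+1} = y_n + z·[6/7·y_n + 1/7·y_{n+1}] ⇒ (1 − 1/7z)y_{n+1} = (1 + 6/7z)y_n
  so R(z) = (1 + 6/7z)/(1 − 1/7z).

Solve |R(x)|<1 on ℝ⁻.
x=-0.54: |R|=0.4987
R=−1: 1+6/7x = −1+1/7x ⇒ -5/7x=2 ⇒ x=2/(-5/7)=-2.8000
Confirm numerically:
  x=-2.661: |R|=0.92806 <1
  x=-1.481: |R|=0.22238 <1
  x=-1.321: |R|=0.11128 <1
  x=-1.315: |R|=0.10704 <1
  x=-3.054: |R|=1.12632 >1
  x=-2.982: |R|=1.09116 >1
  x=-2.832: |R|=1.01627 >1
So |R|<1 on (-2.8000, 0).

(-2.8000,0); λ=-4 ⇒ h* = (14/5)/4 = 0.7000.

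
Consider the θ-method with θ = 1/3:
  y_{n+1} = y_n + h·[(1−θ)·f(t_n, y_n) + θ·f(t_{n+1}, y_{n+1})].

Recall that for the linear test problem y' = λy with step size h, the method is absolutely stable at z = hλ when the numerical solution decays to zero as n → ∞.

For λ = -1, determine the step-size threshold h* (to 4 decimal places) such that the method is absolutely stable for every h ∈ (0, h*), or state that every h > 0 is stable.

Set f=λy, z=hλ:
  y_{n+1} = y_n + z·[2/3·y_n + 1/3·y_{n+1}] ⇒ (1 − 1/3z)y_{n+1} = (1 + 2/3z)y_n
  ⇒ R(z) = (1 + 2/3z)/(1 − 1/3z).

Find x<0 with |R(x)|<1.
x=-1.63: |R|=0.0562
R=−1: 1+2/3x = −1+1/3x ⇒ -1/3x=2 ⇒ x=2/(-1/3)=-6.0000
Confirm numerically:
  x=-5.574: |R|=0.95031 <1
  x=-4.967: |R|=0.87034 <1
  x=-4.090: |R|=0.73061 <1
  x=-3.309: |R|=0.57347 <1
  x=-6.499: |R|=1.05253 >1
  x=-6.242: |R|=1.02618 >1
So |R|<1 on (-6.0000, 0).

(-6.0000,0); λ=-1 ⇒ h* = (6)/1 = 6.0000.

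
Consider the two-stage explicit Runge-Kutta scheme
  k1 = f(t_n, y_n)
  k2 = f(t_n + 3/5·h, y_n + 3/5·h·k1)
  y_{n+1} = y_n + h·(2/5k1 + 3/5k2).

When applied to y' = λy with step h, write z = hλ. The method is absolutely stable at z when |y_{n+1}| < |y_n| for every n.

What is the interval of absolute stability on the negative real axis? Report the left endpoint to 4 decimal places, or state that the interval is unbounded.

(-2.7778, 0).

Set f=λy, z=hλ:
  k1=λy_n ⇒ h·k1=z·y_n;  k2=λ(1+3/5z)y_n ⇒ h·k2=z(1+3/5z)y_n
  y_{n+1}/y_n = 1 + 2/5z + 3/5z(1+3/5z) = 1 + z + 9/25z²
  ⇒ R(z) = 1 + z + 9/25z².

Solve |R(x)|<1 on ℝ⁻.
x=-1.51: |R|=0.3108
R=1: x+9/25x²=0 ⇒ x=−25/9=-2.7778; min R=1−1/(4·9/25)=0.3056>−1
Confirm numerically:
  x=-2.325: |R|=0.62103 <1
  x=-1.803: |R|=0.36729 <1
  x=-1.628: |R|=0.32614 <1
  x=-1.580: |R|=0.31870 <1
  x=-3.361: |R|=1.70568 >1
  x=-3.052: |R|=1.30129 >1
  x=-3.043: |R|=1.29055 >1
Stable set (-2.7778, 0).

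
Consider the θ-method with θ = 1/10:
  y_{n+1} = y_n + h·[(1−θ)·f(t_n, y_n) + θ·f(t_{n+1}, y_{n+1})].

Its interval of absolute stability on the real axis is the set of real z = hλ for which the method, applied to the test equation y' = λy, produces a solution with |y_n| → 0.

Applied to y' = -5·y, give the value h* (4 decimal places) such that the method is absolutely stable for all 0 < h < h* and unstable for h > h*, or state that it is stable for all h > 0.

(-2.5000,0); λ=-5 ⇒ h* = (5/2)/5 = 0.5000.

Set f=λy, z=hλ:
  y_{n+1} = y_n + z·[9/10·y_n + 1/10·y_{n+1}] ⇒ (1 − 1/10z)y_{n+1} = (1 + 9/10z)y_n
  ⇒ R(z) = (1 + 9/10z)/(1 − 1/10z).

Need |R(x)|<1, x<0.
x=-1.22: |R|=0.0873
R=−1: 1+9/10x = −1+1/10x ⇒ -4/5x=2 ⇒ x=2/(-4/5)=-2.5000
Confirm numerically:
  x=-1.894: |R|=0.59240 <1
  x=-1.786: |R|=0.51536 <1
  x=-1.057: |R|=0.04404 <1
  x=-2.882: |R|=1.23723 >1
  x=-2.801: |R|=1.18811 >1
  x=-2.717: |R|=1.13651 >1
So |R|<1 on (-2.5000, 0).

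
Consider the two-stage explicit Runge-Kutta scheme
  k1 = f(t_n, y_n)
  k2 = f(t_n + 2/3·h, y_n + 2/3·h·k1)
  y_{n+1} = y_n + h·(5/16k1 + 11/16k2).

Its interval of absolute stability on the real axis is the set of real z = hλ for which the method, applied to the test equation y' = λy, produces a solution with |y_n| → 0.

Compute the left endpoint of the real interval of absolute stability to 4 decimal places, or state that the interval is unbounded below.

Test eqn y'=λy, z=hλ:
  k1=λy_n ⇒ h·k1=z·y_n;  k2=λ(1+2/3z)y_n ⇒ h·k2=z(1+2/3z)y_n
  y_{n+1}/y_n = 1 + 5/16z + 11/16z(1+2/3z) = 1 + z + 11/24z²
  Hence R(z) = 1 + z + 11/24z².

Solve |R(x)|<1 on ℝ⁻.
x=-0.83: |R|=0.4857
R=1: x+11/24x²=0 ⇒ x=−24/11=-2.1818; min R=1−1/(4·11/24)=0.4545>−1
Confirm numerically:
  x=-2.118: |R|=0.93805 <1
  x=-2.076: |R|=0.89931 <1
  x=-1.162: |R|=0.45686 <1
  x=-1.093: |R|=0.45455 <1
  x=-2.575: |R|=1.46404 >1
  x=-2.456: |R|=1.30864 >1
  x=-2.437: |R|=1.28503 >1
Interval (-2.1818, 0).

z* = -2.1818.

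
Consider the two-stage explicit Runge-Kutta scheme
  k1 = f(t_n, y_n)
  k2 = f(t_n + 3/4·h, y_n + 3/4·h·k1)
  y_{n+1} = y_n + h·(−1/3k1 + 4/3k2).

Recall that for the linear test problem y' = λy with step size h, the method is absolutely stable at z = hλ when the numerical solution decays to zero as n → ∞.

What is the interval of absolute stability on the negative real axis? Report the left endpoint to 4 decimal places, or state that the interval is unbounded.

Set f=λy, z=hλ:
  k1=λy_n ⇒ h·k1=z·y_n;  k2=λ(1+3/4z)y_n ⇒ h·k2=z(1+3/4z)y_n
  y_{n+1}/y_n = 1 − 1/3z + 4/3z(1+3/4z) = 1 + z + z²
  so R(z) = 1 + z + z².

Solve |R(x)|<1 on ℝ⁻.
x=-0.88: |R|=0.8944
R=1: x+1x²=0 ⇒ x=−1=-1.0000; min R=1−1/(4·1)=0.7500>−1
Confirm numerically:
  x=-0.973: |R|=0.97373 <1
  x=-0.965: |R|=0.96623 <1
  x=-0.465: |R|=0.75123 <1
  x=-1.304: |R|=1.39642 >1
  x=-1.294: |R|=1.38044 >1
Stable set (-1.0000, 0).

z∈(-1.0000,0).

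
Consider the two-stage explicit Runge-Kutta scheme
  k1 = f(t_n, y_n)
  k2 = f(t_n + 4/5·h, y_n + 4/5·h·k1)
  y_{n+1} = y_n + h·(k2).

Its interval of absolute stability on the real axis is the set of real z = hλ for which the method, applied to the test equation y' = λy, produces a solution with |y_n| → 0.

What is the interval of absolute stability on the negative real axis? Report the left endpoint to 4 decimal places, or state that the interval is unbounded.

(-1.2500, 0).

On y'=λy, z=hλ:
  k1=λy_n ⇒ h·k1=z·y_n;  k2=λ(1+4/5z)y_n ⇒ h·k2=z(1+4/5z)y_n
  y_{n+1}/y_n = 1 + z(1+4/5z) = 1 + z + 4/5z²
  ⇒ R(z) = 1 + z + 4/5z².

Need |R(x)|<1, x<0.
x=-1.36: |R|=1.1197
R=1: x+4/5x²=0 ⇒ x=−5/4=-1.2500; min R=1−1/(4·4/5)=0.6875>−1
Confirm numerically:
  x=-1.161: |R|=0.91734 <1
  x=-0.648: |R|=0.68792 <1
  x=-0.514: |R|=0.69736 <1
  x=-1.691: |R|=1.59658 >1
  x=-1.516: |R|=1.32260 >1
  x=-1.326: |R|=1.08062 >1
Stable set (-1.2500, 0).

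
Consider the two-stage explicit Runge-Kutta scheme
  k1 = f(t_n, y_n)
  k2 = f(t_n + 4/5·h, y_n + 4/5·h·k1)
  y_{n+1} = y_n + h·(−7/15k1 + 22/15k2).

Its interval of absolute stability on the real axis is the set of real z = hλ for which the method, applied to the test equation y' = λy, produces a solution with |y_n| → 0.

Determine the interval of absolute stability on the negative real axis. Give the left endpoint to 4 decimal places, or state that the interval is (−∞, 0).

z∈(-0.8523,0).

With y'=λy (z=hλ):
  k1=λy_n ⇒ h·k1=z·y_n;  k2=λ(1+4/5z)y_n ⇒ h·k2=z(1+4/5z)y_n
  y_{n+1}/y_n = 1 − 7/15z + 22/15z(1+4/5z) = 1 + z + 88/75z²
  so R(z) = 1 + z + 88/75z².

Need |R(x)|<1, x<0.
x=-1.62: |R|=2.4593
R=1: x+88/75x²=0 ⇒ x=−75/88=-0.8523; min R=1−1/(4·88/75)=0.7869>−1
Confirm numerically:
  x=-0.661: |R|=0.85165 <1
  x=-0.386: |R|=0.78882 <1
  x=-0.349: |R|=0.79391 <1
  x=-1.318: |R|=1.72023 >1
  x=-1.279: |R|=1.64039 >1
Interval (-0.8523, 0).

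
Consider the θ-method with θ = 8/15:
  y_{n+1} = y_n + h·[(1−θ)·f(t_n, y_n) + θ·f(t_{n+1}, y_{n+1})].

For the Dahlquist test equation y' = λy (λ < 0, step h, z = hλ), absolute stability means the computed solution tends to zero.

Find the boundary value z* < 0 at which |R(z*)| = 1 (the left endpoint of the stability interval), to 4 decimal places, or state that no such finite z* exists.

unbounded; (−∞, 0).

Test eqn y'=λy, z=hλ:
  y_{n+1} = y_n + z·[7/15·y_n + 8/15·y_{n+1}] ⇒ (1 − 8/15z)y_{n+1} = (1 + 7/15z)y_n
  so R(z) = (1 + 7/15z)/(1 − 8/15z).

Boundary: |R(x)|=1, x<0.
x=-1.57: |R|=0.1455
x=-2: |R|=0.0323
x=-10: |R|=0.5789
x=-100: |R|=0.8405
θ=8/15≥1/2 ⇒ |1+7/15x|<|1−8/15x| ∀x<0 ⇒ interval (−∞,0).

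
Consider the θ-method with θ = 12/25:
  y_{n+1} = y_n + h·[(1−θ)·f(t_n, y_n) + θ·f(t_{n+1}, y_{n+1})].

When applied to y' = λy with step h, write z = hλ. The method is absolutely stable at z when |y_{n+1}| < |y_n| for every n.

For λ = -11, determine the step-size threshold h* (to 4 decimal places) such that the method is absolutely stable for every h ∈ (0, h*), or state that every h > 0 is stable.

(-50.0000,0); λ=-11 ⇒ h* = (50)/11 = 4.5455.

On y'=λy, z=hλ:
  y_{n+1} = y_n + z·[13/25·y_n + 12/25·y_{n+1}] ⇒ (1 − 12/25z)y_{n+1} = (1 + 13/25z)y_n
  ⇒ R(z) = (1 + 13/25z)/(1 − 12/25z).

Find x<0 with |R(x)|<1.
x=-1.19: |R|=0.2426
R=−1: 1+13/25x = −1+12/25x ⇒ -1/25x=2 ⇒ x=2/(-1/25)=-50.0000
Confirm numerically:
  x=-33.975: |R|=0.96297 <1
  x=-33.945: |R|=0.96286 <1
  x=-24.195: |R|=0.91817 <1
  x=-50.270: |R|=1.00043 >1
  x=-50.031: |R|=1.00005 >1
Stable set (-50.0000, 0).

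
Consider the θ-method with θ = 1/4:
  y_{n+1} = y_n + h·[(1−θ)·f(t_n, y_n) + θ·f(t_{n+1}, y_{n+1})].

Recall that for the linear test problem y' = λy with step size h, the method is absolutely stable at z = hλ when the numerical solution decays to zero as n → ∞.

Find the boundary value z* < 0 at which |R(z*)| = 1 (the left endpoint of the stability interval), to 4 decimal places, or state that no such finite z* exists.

z* = -4.0000.

With y'=λy (z=hλ):
  y_{n+1} = y_n + z·[3/4·y_n + 1/4·y_{n+1}] ⇒ (1 − 1/4z)y_{n+1} = (1 + 3/4z)y_n
  R(z) = (1 + 3/4z)/(1 − 1/4z).

Boundary: |R(x)|=1, x<0.
x=-1.37: |R|=0.0205
R=−1: 1+3/4x = −1+1/4x ⇒ -1/2x=2 ⇒ x=2/(-1/2)=-4.0000
Confirm numerically:
  x=-2.532: |R|=0.55052 <1
  x=-2.438: |R|=0.51476 <1
  x=-2.219: |R|=0.42724 <1
  x=-1.674: |R|=0.18012 <1
  x=-4.467: |R|=1.11031 >1
  x=-4.439: |R|=1.10404 >1
  x=-4.065: |R|=1.01612 >1
So |R|<1 on (-4.0000, 0).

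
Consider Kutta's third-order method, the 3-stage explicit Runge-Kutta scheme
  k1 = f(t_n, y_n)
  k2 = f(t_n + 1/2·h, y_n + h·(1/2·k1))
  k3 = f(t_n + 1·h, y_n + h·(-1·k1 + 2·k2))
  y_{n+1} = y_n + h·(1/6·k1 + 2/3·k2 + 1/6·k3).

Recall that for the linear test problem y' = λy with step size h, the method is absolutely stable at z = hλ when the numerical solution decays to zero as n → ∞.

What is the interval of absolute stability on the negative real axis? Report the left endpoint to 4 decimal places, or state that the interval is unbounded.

(-2.5127, 0).

With y'=λy (z=hλ):
  order 3, 3-stage ⇒ R(z)=1+z+z^2/2+z^3/6
  (e.g. R(-1.65)=-0.03744, |R|=0.03744)

Find x<0 with |R(x)|<1.
x=-1.65: |R|=0.0374
|R(-2.61)|=1.1672 |R(-2.13)|=0.4721 |R(-1.01)|=0.3283
Bisect:
  x_lo=-2.8687 |R|=1.6885  x_hi=-0.0824 |R|=0.9209
  mid=-1.47551 |R|=0.07766 →hi
  mid=-2.17209 |R|=0.52108 →hi
  mid=-2.52038 |R|=1.01259 →lo
  mid=-2.34623 |R|=0.74642 →hi
  mid=-2.43330 |R|=0.87407 →hi
  mid=-2.47684 |R|=0.94193 →hi
  mid=-2.49861 |R|=0.97691 →hi
  mid=-2.50949 |R|=0.99466 →hi
  mid=-2.51493 |R|=1.00360 →lo
  ...
  [-2.51289,-2.51272] ⇒ x*=-2.5127
Interval (-2.5127, 0).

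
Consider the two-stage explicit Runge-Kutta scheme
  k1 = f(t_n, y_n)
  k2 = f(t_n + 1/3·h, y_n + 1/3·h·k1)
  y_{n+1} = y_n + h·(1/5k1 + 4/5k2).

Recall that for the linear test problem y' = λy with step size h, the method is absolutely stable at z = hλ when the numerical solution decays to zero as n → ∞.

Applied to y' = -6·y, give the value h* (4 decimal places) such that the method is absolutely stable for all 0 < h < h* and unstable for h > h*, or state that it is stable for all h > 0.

(-3.7500,0); λ=-6 ⇒ h* = (15/4)/6 = 0.6250.

On y'=λy, z=hλ:
  k1=λy_n ⇒ h·k1=z·y_n;  k2=λ(1+1/3z)y_n ⇒ h·k2=z(1+1/3z)y_n
  y_{n+1}/y_n = 1 + 1/5z + 4/5z(1+1/3z) = 1 + z + 4/15z²
  so R(z) = 1 + z + 4/15z².

Need |R(x)|<1, x<0.
x=-1.6: |R|=0.0827
R=1: x+4/15x²=0 ⇒ x=−15/4=-3.7500; min R=1−1/(4·4/15)=0.0625>−1
Confirm numerically:
  x=-3.207: |R|=0.53563 <1
  x=-1.955: |R|=0.06421 <1
  x=-1.953: |R|=0.06412 <1
  x=-1.712: |R|=0.06959 <1
  x=-4.304: |R|=1.63584 >1
  x=-4.198: |R|=1.50152 >1
So |R|<1 on (-3.7500, 0).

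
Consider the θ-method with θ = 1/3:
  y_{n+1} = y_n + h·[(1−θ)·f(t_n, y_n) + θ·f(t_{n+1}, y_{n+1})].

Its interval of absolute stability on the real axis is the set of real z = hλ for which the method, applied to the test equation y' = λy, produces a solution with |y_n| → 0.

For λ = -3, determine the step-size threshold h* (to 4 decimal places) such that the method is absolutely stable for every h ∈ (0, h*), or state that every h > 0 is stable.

(-6.0000,0); λ=-3 ⇒ h* = (6)/3 = 2.0000.

With y'=λy (z=hλ):
  y_{n+1} = y_n + z·[2/3·y_n + 1/3·y_{n+1}] ⇒ (1 − 1/3z)y_{n+1} = (1 + 2/3z)y_n
  R(z) = (1 + 2/3z)/(1 − 1/3z).

Solve |R(x)|<1 on ℝ⁻.
x=-0.8: |R|=0.3684
R=−1: 1+2/3x = −1+1/3x ⇒ -1/3x=2 ⇒ x=2/(-1/3)=-6.0000
Confirm numerically:
  x=-5.407: |R|=0.92946 <1
  x=-4.461: |R|=0.79373 <1
  x=-4.012: |R|=0.71649 <1
  x=-3.810: |R|=0.67841 <1
  x=-6.592: |R|=1.06172 >1
  x=-6.584: |R|=1.06093 >1
  x=-6.362: |R|=1.03867 >1
Stable set (-6.0000, 0).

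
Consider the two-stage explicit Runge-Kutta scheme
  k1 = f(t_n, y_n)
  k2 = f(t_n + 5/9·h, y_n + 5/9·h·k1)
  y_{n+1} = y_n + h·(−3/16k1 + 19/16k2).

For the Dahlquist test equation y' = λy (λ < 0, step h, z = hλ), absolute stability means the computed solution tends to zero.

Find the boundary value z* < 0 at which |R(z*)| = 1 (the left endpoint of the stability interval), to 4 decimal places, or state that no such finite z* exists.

z* = -1.5158.

With y'=λy (z=hλ):
  k1=λy_n ⇒ h·k1=z·y_n;  k2=λ(1+5/9z)y_n ⇒ h·k2=z(1+5/9z)y_n
  y_{n+1}/y_n = 1 − 3/16z + 19/16z(1+5/9z) = 1 + z + 95/144z²
  Hence R(z) = 1 + z + 95/144z².

Boundary: |R(x)|=1, x<0.
x=-1.14: |R|=0.7174
R=1: x+95/144x²=0 ⇒ x=−144/95=-1.5158; min R=1−1/(4·95/144)=0.6211>−1
Confirm numerically:
  x=-1.365: |R|=0.86421 <1
  x=-0.910: |R|=0.63632 <1
  x=-0.665: |R|=0.62675 <1
  x=-1.878: |R|=1.44876 >1
  x=-1.764: |R|=1.28886 >1
  x=-1.589: |R|=1.07675 >1
Interval (-1.5158, 0).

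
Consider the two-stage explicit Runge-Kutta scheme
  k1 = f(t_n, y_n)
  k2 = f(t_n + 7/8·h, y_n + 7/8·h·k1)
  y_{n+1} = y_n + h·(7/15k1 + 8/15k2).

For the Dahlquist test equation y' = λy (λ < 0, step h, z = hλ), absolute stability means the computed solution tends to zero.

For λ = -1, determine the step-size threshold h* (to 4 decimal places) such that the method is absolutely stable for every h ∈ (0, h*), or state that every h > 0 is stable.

(-2.1429,0); λ=-1 ⇒ h* = (15/7)/1 = 2.1429.

Test eqn y'=λy, z=hλ:
  k1=λy_n ⇒ h·k1=z·y_n;  k2=λ(1+7/8z)y_n ⇒ h·k2=z(1+7/8z)y_n
  y_{n+1}/y_n = 1 + 7/15z + 8/15z(1+7/8z) = 1 + z + 7/15z²
  Hence R(z) = 1 + z + 7/15z².

Boundary: |R(x)|=1, x<0.
x=-0.79: |R|=0.5012
R=1: x+7/15x²=0 ⇒ x=−15/7=-2.1429; min R=1−1/(4·7/15)=0.4643>−1
Confirm numerically:
  x=-1.762: |R|=0.68683 <1
  x=-1.466: |R|=0.53694 <1
  x=-1.217: |R|=0.47417 <1
  x=-2.650: |R|=1.62717 >1
  x=-2.201: |R|=1.05972 >1
  x=-2.181: |R|=1.03882 >1
Interval (-2.1429, 0).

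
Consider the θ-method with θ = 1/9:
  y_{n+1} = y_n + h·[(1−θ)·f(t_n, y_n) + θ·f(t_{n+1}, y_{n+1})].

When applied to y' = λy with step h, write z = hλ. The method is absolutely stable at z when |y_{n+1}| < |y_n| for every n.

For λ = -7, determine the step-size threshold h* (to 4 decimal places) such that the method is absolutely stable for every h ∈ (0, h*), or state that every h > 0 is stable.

Test eqn y'=λy, z=hλ:
  y_{n+1} = y_n + z·[8/9·y_n + 1/9·y_{n+1}] ⇒ (1 − 1/9z)y_{n+1} = (1 + 8/9z)y_n
  Hence R(z) = (1 + 8/9z)/(1 − 1/9z).

Boundary: |R(x)|=1, x<0.
x=-1.5: |R|=0.2857
R=−1: 1+8/9x = −1+1/9x ⇒ -7/9x=2 ⇒ x=2/(-7/9)=-2.5714
Confirm numerically:
  x=-2.181: |R|=0.75557 <1
  x=-2.073: |R|=0.68491 <1
  x=-1.936: |R|=0.59327 <1
  x=-1.390: |R|=0.20404 <1
  x=-2.994: |R|=1.24662 >1
  x=-2.955: |R|=1.22459 >1
So |R|<1 on (-2.5714, 0).

(-2.5714,0); λ=-7 ⇒ h* = (18/7)/7 = 0.3673.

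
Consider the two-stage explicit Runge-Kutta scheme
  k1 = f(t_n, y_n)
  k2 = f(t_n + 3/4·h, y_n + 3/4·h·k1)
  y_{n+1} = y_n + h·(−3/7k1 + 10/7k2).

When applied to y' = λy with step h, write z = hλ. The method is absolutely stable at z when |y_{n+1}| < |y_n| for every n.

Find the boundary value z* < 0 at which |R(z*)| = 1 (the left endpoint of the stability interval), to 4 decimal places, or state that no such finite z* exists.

Test eqn y'=λy, z=hλ:
  k1=λy_n ⇒ h·k1=z·y_n;  k2=λ(1+3/4z)y_n ⇒ h·k2=z(1+3/4z)y_n
  y_{n+1}/y_n = 1 − 3/7z + 10/7z(1+3/4z) = 1 + z + 15/14z²
  R(z) = 1 + z + 15/14z².

Solve |R(x)|<1 on ℝ⁻.
x=-0.93: |R|=0.9967
R=1: x+15/14x²=0 ⇒ x=−14/15=-0.9333; min R=1−1/(4·15/14)=0.7667>−1
Confirm numerically:
  x=-0.858: |R|=0.93075 <1
  x=-0.825: |R|=0.90424 <1
  x=-0.633: |R|=0.79631 <1
  x=-0.535: |R|=0.77167 <1
  x=-1.342: |R|=1.58760 >1
  x=-1.146: |R|=1.26112 >1
Stable set (-0.9333, 0).

z* = -0.9333.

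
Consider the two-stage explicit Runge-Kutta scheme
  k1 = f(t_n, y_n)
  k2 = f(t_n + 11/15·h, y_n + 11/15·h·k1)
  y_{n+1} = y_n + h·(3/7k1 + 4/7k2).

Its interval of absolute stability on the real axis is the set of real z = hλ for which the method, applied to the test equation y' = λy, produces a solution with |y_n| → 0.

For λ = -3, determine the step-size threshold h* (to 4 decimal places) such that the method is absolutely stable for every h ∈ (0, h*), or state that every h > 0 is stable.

(-2.3864,0); λ=-3 ⇒ h* = (105/44)/3 = 0.7955.

On y'=λy, z=hλ:
  k1=λy_n ⇒ h·k1=z·y_n;  k2=λ(1+11/15z)y_n ⇒ h·k2=z(1+11/15z)y_n
  y_{n+1}/y_n = 1 + 3/7z + 4/7z(1+11/15z) = 1 + z + 44/105z²
  ⇒ R(z) = 1 + z + 44/105z².

Boundary: |R(x)|=1, x<0.
x=-1.38: |R|=0.4180
R=1: x+44/105x²=0 ⇒ x=−105/44=-2.3864; min R=1−1/(4·44/105)=0.4034>−1
Confirm numerically:
  x=-1.955: |R|=0.64661 <1
  x=-1.855: |R|=0.58695 <1
  x=-1.300: |R|=0.40819 <1
  x=-0.971: |R|=0.42410 <1
  x=-2.628: |R|=1.26610 >1
  x=-2.495: |R|=1.11358 >1
  x=-2.435: |R|=1.04963 >1
So |R|<1 on (-2.3864, 0).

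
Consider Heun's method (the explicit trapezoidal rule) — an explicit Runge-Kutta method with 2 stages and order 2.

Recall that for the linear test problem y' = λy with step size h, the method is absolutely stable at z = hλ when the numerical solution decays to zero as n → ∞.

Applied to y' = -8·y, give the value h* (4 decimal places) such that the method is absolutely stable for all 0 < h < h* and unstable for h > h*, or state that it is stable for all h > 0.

(-2.0000,0); λ=-8 ⇒ h* = 0.2500.

With y'=λy (z=hλ):
  order 2, 2-stage ⇒ R(z)=1+z+z^2/2
  (e.g. R(-1.52)=0.63520, |R|=0.63520)

Solve |R(x)|<1 on ℝ⁻.
x=-1.52: |R|=0.6352
|R(-1.89)|=0.8960 |R(-1.42)|=0.5882 |R(-1.32)|=0.5512
Bisect:
  x_lo=-2.8588 |R|=2.2275  x_hi=-0.2556 |R|=0.7771
  mid=-1.55720 |R|=0.65524 →hi
  mid=-2.20800 |R|=1.22963 →lo
  mid=-1.88260 |R|=0.88949 →hi
  mid=-2.04530 |R|=1.04632 →lo
  mid=-1.96395 |R|=0.96460 →hi
  mid=-2.00462 |R|=1.00463 →lo
  mid=-1.98429 |R|=0.98441 →hi
  ...
  [-2.00002,-1.99986] ⇒ x*=-2.0000
Interval (-2.0000, 0).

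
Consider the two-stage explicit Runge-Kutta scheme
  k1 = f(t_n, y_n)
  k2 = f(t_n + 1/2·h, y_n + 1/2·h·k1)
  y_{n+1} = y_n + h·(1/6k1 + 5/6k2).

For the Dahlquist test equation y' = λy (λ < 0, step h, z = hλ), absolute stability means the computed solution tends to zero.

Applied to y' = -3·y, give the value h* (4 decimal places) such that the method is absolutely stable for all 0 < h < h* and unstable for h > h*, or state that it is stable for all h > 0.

Set f=λy, z=hλ:
  k1=λy_n ⇒ h·k1=z·y_n;  k2=λ(1+1/2z)y_n ⇒ h·k2=z(1+1/2z)y_n
  y_{n+1}/y_n = 1 + 1/6z + 5/6z(1+1/2z) = 1 + z + 5/12z²
  Hence R(z) = 1 + z + 5/12z².

Need |R(x)|<1, x<0.
x=-1.52: |R|=0.4427
R=1: x+5/12x²=0 ⇒ x=−12/5=-2.4000; min R=1−1/(4·5/12)=0.4000>−1
Confirm numerically:
  x=-2.350: |R|=0.95104 <1
  x=-1.271: |R|=0.40210 <1
  x=-0.989: |R|=0.41855 <1
  x=-2.941: |R|=1.66295 >1
  x=-2.626: |R|=1.24728 >1
Interval (-2.4000, 0).

(-2.4000,0); λ=-3 ⇒ h* = (12/5)/3 = 0.8000.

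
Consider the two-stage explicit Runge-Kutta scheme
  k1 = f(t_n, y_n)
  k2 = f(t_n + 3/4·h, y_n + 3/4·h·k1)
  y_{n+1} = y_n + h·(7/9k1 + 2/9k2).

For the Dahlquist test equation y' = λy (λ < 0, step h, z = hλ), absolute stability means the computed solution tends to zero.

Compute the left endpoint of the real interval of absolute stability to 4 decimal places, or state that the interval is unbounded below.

On y'=λy, z=hλ:
  k1=λy_n ⇒ h·k1=z·y_n;  k2=λ(1+3/4z)y_n ⇒ h·k2=z(1+3/4z)y_n
  y_{n+1}/y_n = 1 + 7/9z + 2/9z(1+3/4z) = 1 + z + 1/6z²
  R(z) = 1 + z + 1/6z².

Find x<0 with |R(x)|<1.
x=-0.95: |R|=0.2004
R=1: x+1/6x²=0 ⇒ x=−6=-6.0000; min R=1−1/(4·1/6)=-0.5000>−1
Confirm numerically:
  x=-4.364: |R|=0.18992 <1
  x=-2.678: |R|=0.48272 <1
  x=-2.592: |R|=0.47226 <1
  x=-6.480: |R|=1.51840 >1
  x=-6.416: |R|=1.44484 >1
Interval (-6.0000, 0).

z* = -6.0000.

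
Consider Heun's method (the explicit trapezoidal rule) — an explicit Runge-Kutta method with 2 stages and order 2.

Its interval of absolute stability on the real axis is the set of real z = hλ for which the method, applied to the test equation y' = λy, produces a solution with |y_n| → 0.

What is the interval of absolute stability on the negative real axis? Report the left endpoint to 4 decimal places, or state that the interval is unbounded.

Set f=λy, z=hλ:
  order 2, 2-stage ⇒ R(z)=1+z+z^2/2
  (e.g. R(-1.53)=0.64045, |R|=0.64045)

Solve |R(x)|<1 on ℝ⁻.
x=-1.53: |R|=0.6404
|R(-2.29)|=1.3321 |R(-1.98)|=0.9802 |R(-1.12)|=0.5072
Bisect:
  x_lo=-2.4807 |R|=1.5963  x_hi=-0.2993 |R|=0.7455
  mid=-1.39001 |R|=0.57605 →hi
  mid=-1.93536 |R|=0.93745 →hi
  mid=-2.20804 |R|=1.22969 →lo
  mid=-2.07170 |R|=1.07428 →lo
  mid=-2.00353 |R|=1.00354 →lo
  mid=-1.96945 |R|=0.96992 →hi
  mid=-1.98649 |R|=0.98658 →hi
  mid=-1.99501 |R|=0.99503 →hi
  ...
  [-2.00007,-1.99994] ⇒ x*=-2.0000
Stable set (-2.0000, 0).

(-2.0000, 0).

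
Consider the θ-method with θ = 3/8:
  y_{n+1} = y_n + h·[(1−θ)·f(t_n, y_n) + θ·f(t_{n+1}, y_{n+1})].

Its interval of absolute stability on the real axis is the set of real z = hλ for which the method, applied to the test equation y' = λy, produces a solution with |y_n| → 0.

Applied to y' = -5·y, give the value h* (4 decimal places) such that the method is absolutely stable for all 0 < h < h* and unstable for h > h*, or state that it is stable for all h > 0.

(-8.0000,0); λ=-5 ⇒ h* = (8)/5 = 1.6000.

On y'=λy, z=hλ:
  y_{n+1} = y_n + z·[5/8·y_n + 3/8·y_{n+1}] ⇒ (1 − 3/8z)y_{n+1} = (1 + 5/8z)y_n
  so R(z) = (1 + 5/8z)/(1 − 3/8z).

Need |R(x)|<1, x<0.
x=-1.11: |R|=0.2162
R=−1: 1+5/8x = −1+3/8x ⇒ -1/4x=2 ⇒ x=2/(-1/4)=-8.0000
Confirm numerically:
  x=-6.722: |R|=0.90925 <1
  x=-5.248: |R|=0.76819 <1
  x=-4.072: |R|=0.61140 <1
  x=-8.436: |R|=1.02618 >1
  x=-8.312: |R|=1.01895 >1
So |R|<1 on (-8.0000, 0).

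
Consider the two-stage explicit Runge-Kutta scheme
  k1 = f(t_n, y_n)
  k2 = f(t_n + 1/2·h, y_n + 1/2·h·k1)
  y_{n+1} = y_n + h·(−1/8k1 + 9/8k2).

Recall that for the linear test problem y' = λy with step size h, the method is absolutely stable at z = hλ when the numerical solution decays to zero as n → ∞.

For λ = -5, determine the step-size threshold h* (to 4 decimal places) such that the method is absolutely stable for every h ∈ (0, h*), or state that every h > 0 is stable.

Test eqn y'=λy, z=hλ:
  k1=λy_n ⇒ h·k1=z·y_n;  k2=λ(1+1/2z)y_n ⇒ h·k2=z(1+1/2z)y_n
  y_{n+1}/y_n = 1 − 1/8z + 9/8z(1+1/2z) = 1 + z + 9/16z²
  R(z) = 1 + z + 9/16z².

Find x<0 with |R(x)|<1.
x=-0.83: |R|=0.5575
R=1: x+9/16x²=0 ⇒ x=−16/9=-1.7778; min R=1−1/(4·9/16)=0.5556>−1
Confirm numerically:
  x=-1.588: |R|=0.83048 <1
  x=-1.258: |R|=0.63219 <1
  x=-1.205: |R|=0.61176 <1
  x=-0.971: |R|=0.55935 <1
  x=-2.251: |R|=1.59919 >1
  x=-1.854: |R|=1.07949 >1
Stable set (-1.7778, 0).

(-1.7778,0); λ=-5 ⇒ h* = (16/9)/5 = 0.3556.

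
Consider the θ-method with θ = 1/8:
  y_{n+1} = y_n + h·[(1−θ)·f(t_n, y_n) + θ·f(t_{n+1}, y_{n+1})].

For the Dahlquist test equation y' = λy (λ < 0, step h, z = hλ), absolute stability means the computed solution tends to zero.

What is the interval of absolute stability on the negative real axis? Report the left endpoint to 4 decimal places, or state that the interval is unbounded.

(-2.6667, 0).

Test eqn y'=λy, z=hλ:
  y_{n+1} = y_n + z·[7/8·y_n + 1/8·y_{n+1}] ⇒ (1 − 1/8z)y_{n+1} = (1 + 7/8z)y_n
  Hence R(z) = (1 + 7/8z)/(1 − 1/8z).

Solve |R(x)|<1 on ℝ⁻.
x=-0.88: |R|=0.2072
R=−1: 1+7/8x = −1+1/8x ⇒ -3/4x=2 ⇒ x=2/(-3/4)=-2.6667
Confirm numerically:
  x=-2.622: |R|=0.97477 <1
  x=-1.834: |R|=0.49197 <1
  x=-1.812: |R|=0.47737 <1
  x=-1.200: |R|=0.04348 <1
  x=-2.965: |R|=1.16325 >1
  x=-2.907: |R|=1.13221 >1
So |R|<1 on (-2.6667, 0).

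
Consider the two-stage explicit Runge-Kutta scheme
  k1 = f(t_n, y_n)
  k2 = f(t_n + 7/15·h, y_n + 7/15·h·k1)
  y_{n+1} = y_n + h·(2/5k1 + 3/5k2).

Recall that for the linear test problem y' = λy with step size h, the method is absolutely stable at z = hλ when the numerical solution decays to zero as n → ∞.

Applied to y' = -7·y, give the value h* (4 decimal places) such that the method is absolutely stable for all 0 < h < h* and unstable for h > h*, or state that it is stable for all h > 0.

With y'=λy (z=hλ):
  k1=λy_n ⇒ h·k1=z·y_n;  k2=λ(1+7/15z)y_n ⇒ h·k2=z(1+7/15z)y_n
  y_{n+1}/y_n = 1 + 2/5z + 3/5z(1+7/15z) = 1 + z + 7/25z²
  so R(z) = 1 + z + 7/25z².

Find x<0 with |R(x)|<1.
x=-0.58: |R|=0.5142
R=1: x+7/25x²=0 ⇒ x=−25/7=-3.5714; min R=1−1/(4·7/25)=0.1071>−1
Confirm numerically:
  x=-3.260: |R|=0.71573 <1
  x=-2.842: |R|=0.41955 <1
  x=-2.392: |R|=0.21007 <1
  x=-1.823: |R|=0.10753 <1
  x=-4.122: |R|=1.63545 >1
  x=-4.041: |R|=1.53131 >1
  x=-3.734: |R|=1.16997 >1
So |R|<1 on (-3.5714, 0).

(-3.5714,0); λ=-7 ⇒ h* = (25/7)/7 = 0.5102.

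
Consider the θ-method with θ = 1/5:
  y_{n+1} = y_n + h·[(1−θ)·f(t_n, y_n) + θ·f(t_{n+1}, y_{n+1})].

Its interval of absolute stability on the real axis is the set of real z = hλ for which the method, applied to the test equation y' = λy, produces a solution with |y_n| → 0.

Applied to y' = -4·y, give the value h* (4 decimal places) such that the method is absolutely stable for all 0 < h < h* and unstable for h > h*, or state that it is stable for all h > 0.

(-3.3333,0); λ=-4 ⇒ h* = (10/3)/4 = 0.8333.

On y'=λy, z=hλ:
  y_{n+1} = y_n + z·[4/5·y_n + 1/5·y_{n+1}] ⇒ (1 − 1/5z)y_{n+1} = (1 + 4/5z)y_n
  R(z) = (1 + 4/5z)/(1 − 1/5z).

Find x<0 with |R(x)|<1.
x=-0.49: |R|=0.5537
R=−1: 1+4/5x = −1+1/5x ⇒ -3/5x=2 ⇒ x=2/(-3/5)=-3.3333
Confirm numerically:
  x=-2.177: |R|=0.51665 <1
  x=-2.020: |R|=0.43875 <1
  x=-1.354: |R|=0.06547 <1
  x=-3.714: |R|=1.13105 >1
  x=-3.534: |R|=1.07054 >1
  x=-3.522: |R|=1.06642 >1
Stable set (-3.3333, 0).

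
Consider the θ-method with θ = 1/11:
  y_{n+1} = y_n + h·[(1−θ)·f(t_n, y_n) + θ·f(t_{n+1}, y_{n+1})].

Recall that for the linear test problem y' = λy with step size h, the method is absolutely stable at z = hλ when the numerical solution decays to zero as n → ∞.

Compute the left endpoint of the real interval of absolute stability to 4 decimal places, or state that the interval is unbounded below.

z* = -2.4444.

Test eqn y'=λy, z=hλ:
  y_{n+1} = y_n + z·[10/11·y_n + 1/11·y_{n+1}] ⇒ (1 − 1/11z)y_{n+1} = (1 + 10/11z)y_n
  Hence R(z) = (1 + 10/11z)/(1 − 1/11z).

Solve |R(x)|<1 on ℝ⁻.
x=-0.91: |R|=0.1595
R=−1: 1+10/11x = −1+1/11x ⇒ -9/11x=2 ⇒ x=2/(-9/11)=-2.4444
Confirm numerically:
  x=-2.141: |R|=0.79218 <1
  x=-1.840: |R|=0.57632 <1
  x=-1.744: |R|=0.50534 <1
  x=-1.105: |R|=0.00413 <1
  x=-2.930: |R|=1.31371 >1
  x=-2.911: |R|=1.30185 >1
Interval (-2.4444, 0).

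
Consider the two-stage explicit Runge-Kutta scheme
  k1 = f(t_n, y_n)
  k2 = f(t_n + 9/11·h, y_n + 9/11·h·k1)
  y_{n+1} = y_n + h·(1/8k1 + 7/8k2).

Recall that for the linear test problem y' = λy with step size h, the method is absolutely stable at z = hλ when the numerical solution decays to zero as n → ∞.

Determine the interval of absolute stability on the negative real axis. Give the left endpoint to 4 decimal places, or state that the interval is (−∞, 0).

Set f=λy, z=hλ:
  k1=λy_n ⇒ h·k1=z·y_n;  k2=λ(1+9/11z)y_n ⇒ h·k2=z(1+9/11z)y_n
  y_{n+1}/y_n = 1 + 1/8z + 7/8z(1+9/11z) = 1 + z + 63/88z²
  Hence R(z) = 1 + z + 63/88z².

Find x<0 with |R(x)|<1.
x=-1.5: |R|=1.1108
R=1: x+63/88x²=0 ⇒ x=−88/63=-1.3968; min R=1−1/(4·63/88)=0.6508>−1
Confirm numerically:
  x=-1.322: |R|=0.92918 <1
  x=-1.174: |R|=0.81272 <1
  x=-1.020: |R|=0.72483 <1
  x=-1.006: |R|=0.71853 <1
  x=-1.702: |R|=1.37185 >1
  x=-1.647: |R|=1.29498 >1
  x=-1.418: |R|=1.02150 >1
Interval (-1.3968, 0).

(-1.3968, 0).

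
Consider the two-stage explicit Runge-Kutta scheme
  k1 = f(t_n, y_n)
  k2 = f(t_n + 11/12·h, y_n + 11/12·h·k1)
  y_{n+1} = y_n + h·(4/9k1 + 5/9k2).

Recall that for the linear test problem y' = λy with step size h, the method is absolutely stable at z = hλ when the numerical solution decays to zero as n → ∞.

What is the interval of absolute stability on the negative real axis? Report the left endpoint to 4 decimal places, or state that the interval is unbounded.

Test eqn y'=λy, z=hλ:
  k1=λy_n ⇒ h·k1=z·y_n;  k2=λ(1+11/12z)y_n ⇒ h·k2=z(1+11/12z)y_n
  y_{n+1}/y_n = 1 + 4/9z + 5/9z(1+11/12z) = 1 + z + 55/108z²
  ⇒ R(z) = 1 + z + 55/108z².

Need |R(x)|<1, x<0.
x=-0.64: |R|=0.5686
R=1: x+55/108x²=0 ⇒ x=−108/55=-1.9636; min R=1−1/(4·55/108)=0.5091>−1
Confirm numerically:
  x=-1.939: |R|=0.97567 <1
  x=-1.910: |R|=0.94783 <1
  x=-1.812: |R|=0.86007 <1
  x=-1.182: |R|=0.52950 <1
  x=-2.389: |R|=1.51751 >1
  x=-2.109: |R|=1.15612 >1
Stable set (-1.9636, 0).

(-1.9636, 0).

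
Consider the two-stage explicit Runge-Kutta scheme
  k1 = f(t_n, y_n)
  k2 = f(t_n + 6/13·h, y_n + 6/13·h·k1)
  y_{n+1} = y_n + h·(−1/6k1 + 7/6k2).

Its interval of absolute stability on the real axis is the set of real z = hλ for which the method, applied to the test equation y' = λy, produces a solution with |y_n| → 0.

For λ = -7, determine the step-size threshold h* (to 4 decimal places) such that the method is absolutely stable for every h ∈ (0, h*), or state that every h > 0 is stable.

(-1.8571,0); λ=-7 ⇒ h* = (13/7)/7 = 0.2653.

With y'=λy (z=hλ):
  k1=λy_n ⇒ h·k1=z·y_n;  k2=λ(1+6/13z)y_n ⇒ h·k2=z(1+6/13z)y_n
  y_{n+1}/y_n = 1 − 1/6z + 7/6z(1+6/13z) = 1 + z + 7/13z²
  so R(z) = 1 + z + 7/13z².

Need |R(x)|<1, x<0.
x=-0.61: |R|=0.5904
R=1: x+7/13x²=0 ⇒ x=−13/7=-1.8571; min R=1−1/(4·7/13)=0.5357>−1
Confirm numerically:
  x=-1.535: |R|=0.73374 <1
  x=-1.437: |R|=0.67491 <1
  x=-1.266: |R|=0.59702 <1
  x=-1.084: |R|=0.54872 <1
  x=-2.430: |R|=1.74956 >1
  x=-2.179: |R|=1.37764 >1
  x=-2.070: |R|=1.23725 >1
Stable set (-1.8571, 0).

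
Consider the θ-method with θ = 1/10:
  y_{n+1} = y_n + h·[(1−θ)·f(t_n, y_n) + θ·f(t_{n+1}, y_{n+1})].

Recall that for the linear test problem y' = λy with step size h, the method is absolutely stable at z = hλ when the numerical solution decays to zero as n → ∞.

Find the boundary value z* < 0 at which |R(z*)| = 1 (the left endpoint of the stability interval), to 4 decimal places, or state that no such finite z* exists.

z* = -2.5000.

Set f=λy, z=hλ:
  y_{n+1} = y_n + z·[9/10·y_n + 1/10·y_{n+1}] ⇒ (1 − 1/10z)y_{n+1} = (1 + 9/10z)y_n
  ⇒ R(z) = (1 + 9/10z)/(1 − 1/10z).

Find x<0 with |R(x)|<1.
x=-1.25: |R|=0.1111
R=−1: 1+9/10x = −1+1/10x ⇒ -4/5x=2 ⇒ x=2/(-4/5)=-2.5000
Confirm numerically:
  x=-1.865: |R|=0.57185 <1
  x=-1.634: |R|=0.40450 <1
  x=-1.524: |R|=0.32246 <1
  x=-1.071: |R|=0.03261 <1
  x=-2.880: |R|=1.23602 >1
  x=-2.772: |R|=1.17037 >1
Interval (-2.5000, 0).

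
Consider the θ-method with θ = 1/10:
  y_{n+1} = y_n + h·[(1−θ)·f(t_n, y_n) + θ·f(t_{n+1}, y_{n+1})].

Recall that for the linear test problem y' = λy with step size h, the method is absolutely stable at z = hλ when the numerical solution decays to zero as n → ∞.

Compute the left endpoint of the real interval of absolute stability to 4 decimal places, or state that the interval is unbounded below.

left endpoint -2.5000.

Test eqn y'=λy, z=hλ:
  y_{n+1} = y_n + z·[9/10·y_n + 1/10·y_{n+1}] ⇒ (1 − 1/10z)y_{n+1} = (1 + 9/10z)y_n
  ⇒ R(z) = (1 + 9/10z)/(1 − 1/10z).

Find x<0 with |R(x)|<1.
x=-0.75: |R|=0.3023
R=−1: 1+9/10x = −1+1/10x ⇒ -4/5x=2 ⇒ x=2/(-4/5)=-2.5000
Confirm numerically:
  x=-2.055: |R|=0.70469 <1
  x=-1.752: |R|=0.49081 <1
  x=-1.672: |R|=0.43249 <1
  x=-3.019: |R|=1.31892 >1
  x=-3.013: |R|=1.31538 >1
  x=-2.647: |R|=1.09299 >1
So |R|<1 on (-2.5000, 0).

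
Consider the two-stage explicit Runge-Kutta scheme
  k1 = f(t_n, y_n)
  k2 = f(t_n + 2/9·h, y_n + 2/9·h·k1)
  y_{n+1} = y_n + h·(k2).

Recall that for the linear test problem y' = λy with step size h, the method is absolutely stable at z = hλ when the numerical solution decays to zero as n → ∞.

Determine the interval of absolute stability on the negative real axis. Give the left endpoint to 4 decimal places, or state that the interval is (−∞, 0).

On y'=λy, z=hλ:
  k1=λy_n ⇒ h·k1=z·y_n;  k2=λ(1+2/9z)y_n ⇒ h·k2=z(1+2/9z)y_n
  y_{n+1}/y_n = 1 + z(1+2/9z) = 1 + z + 2/9z²
  Hence R(z) = 1 + z + 2/9z².

Need |R(x)|<1, x<0.
x=-0.41: |R|=0.6274
R=1: x+2/9x²=0 ⇒ x=−9/2=-4.5000; min R=1−1/(4·2/9)=-0.1250>−1
Confirm numerically:
  x=-4.006: |R|=0.56023 <1
  x=-3.988: |R|=0.54625 <1
  x=-3.621: |R|=0.29270 <1
  x=-3.011: |R|=0.00369 <1
  x=-4.963: |R|=1.51064 >1
  x=-4.542: |R|=1.04239 >1
Stable set (-4.5000, 0).

z∈(-4.5000,0).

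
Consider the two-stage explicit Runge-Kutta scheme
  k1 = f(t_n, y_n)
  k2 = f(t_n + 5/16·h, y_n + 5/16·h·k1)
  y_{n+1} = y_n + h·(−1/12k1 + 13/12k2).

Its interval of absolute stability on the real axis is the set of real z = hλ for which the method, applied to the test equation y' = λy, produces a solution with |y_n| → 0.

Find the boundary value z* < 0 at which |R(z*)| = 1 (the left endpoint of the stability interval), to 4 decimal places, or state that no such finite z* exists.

left endpoint -2.9538.

With y'=λy (z=hλ):
  k1=λy_n ⇒ h·k1=z·y_n;  k2=λ(1+5/16z)y_n ⇒ h·k2=z(1+5/16z)y_n
  y_{n+1}/y_n = 1 − 1/12z + 13/12z(1+5/16z) = 1 + z + 65/192z²
  Hence R(z) = 1 + z + 65/192z².

Need |R(x)|<1, x<0.
x=-1.58: |R|=0.2651
R=1: x+65/192x²=0 ⇒ x=−192/65=-2.9538; min R=1−1/(4·65/192)=0.2615>−1
Confirm numerically:
  x=-2.349: |R|=0.51901 <1
  x=-2.064: |R|=0.37822 <1
  x=-2.042: |R|=0.36964 <1
  x=-3.543: |R|=1.70666 >1
  x=-3.445: |R|=1.57282 >1
  x=-3.039: |R|=1.08761 >1
Interval (-2.9538, 0).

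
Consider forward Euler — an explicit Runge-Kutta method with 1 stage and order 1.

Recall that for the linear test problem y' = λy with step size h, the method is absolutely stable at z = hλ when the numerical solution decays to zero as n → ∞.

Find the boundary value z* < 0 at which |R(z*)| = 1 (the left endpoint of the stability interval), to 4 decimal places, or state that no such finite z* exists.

left endpoint -2.0000.

Test eqn y'=λy, z=hλ:
  order 1, 1-stage ⇒ R(z)=1+z
  (e.g. R(-0.47)=0.53000, |R|=0.53000)

Boundary: |R(x)|=1, x<0.
x=-0.47: |R|=0.5300
|R(-2.2)|=1.2000 |R(-1.73)|=0.7300 |R(-1.21)|=0.2100
Bisect:
  x_lo=-2.4303 |R|=1.4303  x_hi=-0.3588 |R|=0.6412
  mid=-1.39452 |R|=0.39452 →hi
  mid=-1.91239 |R|=0.91239 →hi
  mid=-2.17133 |R|=1.17133 →lo
  mid=-2.04186 |R|=1.04186 →lo
  mid=-1.97713 |R|=0.97713 →hi
  mid=-2.00950 |R|=1.00950 →lo
  mid=-1.99331 |R|=0.99331 →hi
  mid=-2.00140 |R|=1.00140 →lo
  mid=-1.99736 |R|=0.99736 →hi
  ...
  [-2.00001,-1.99989] ⇒ x*=-2.0000
Stable set (-2.0000, 0).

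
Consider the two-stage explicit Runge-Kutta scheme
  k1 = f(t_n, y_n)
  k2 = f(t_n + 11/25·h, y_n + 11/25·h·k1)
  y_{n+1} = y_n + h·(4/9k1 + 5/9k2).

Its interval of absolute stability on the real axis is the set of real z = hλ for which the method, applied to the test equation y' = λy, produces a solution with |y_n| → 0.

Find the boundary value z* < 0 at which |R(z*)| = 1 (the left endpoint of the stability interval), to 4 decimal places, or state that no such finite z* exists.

z* = -4.0909.

On y'=λy, z=hλ:
  k1=λy_n ⇒ h·k1=z·y_n;  k2=λ(1+11/25z)y_n ⇒ h·k2=z(1+11/25z)y_n
  y_{n+1}/y_n = 1 + 4/9z + 5/9z(1+11/25z) = 1 + z + 11/45z²
  so R(z) = 1 + z + 11/45z².

Find x<0 with |R(x)|<1.
x=-1.77: |R|=0.0042
R=1: x+11/45x²=0 ⇒ x=−45/11=-4.0909; min R=1−1/(4·11/45)=-0.0227>−1
Confirm numerically:
  x=-3.498: |R|=0.49302 <1
  x=-2.862: |R|=0.14026 <1
  x=-2.123: |R|=0.02126 <1
  x=-4.648: |R|=1.63295 >1
  x=-4.282: |R|=1.20002 >1
Stable set (-4.0909, 0).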